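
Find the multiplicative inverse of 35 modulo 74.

55

gcd(74, 35):
  74 = 2*35 + 4
  35 = 8*4 + 3
  4 = 1*3 + 1
  3 = 3*1
so gcd(74, 35) = 1.
Back-substitute for Bézout coefficients:
  1 = 4 - 1*3
  ... = 35*(-19) + 74*(9)
So 35*-19 ≡ 1 (mod 74), and -19 mod 74 = 55.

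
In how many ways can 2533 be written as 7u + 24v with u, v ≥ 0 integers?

gcd(24, 7) = 1.
By Bézout, 7*(7) + 24*(-2) = 1.
One solution: (19, 100).
General: u = 19 + 24t, v = 100 - 7t.
u ≥ 0 ⇒ t ≥ 0; v ≥ 0 ⇒ t ≤ 14. So t ∈ [0, 14]: 15 solutions.

15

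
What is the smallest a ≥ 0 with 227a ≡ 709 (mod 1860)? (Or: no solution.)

167

gcd(1860, 227):
  1860 = 8*227 + 44
  227 = 5*44 + 7
  44 = 6*7 + 2
  7 = 3*2 + 1
  2 = 2*1
so gcd(1860, 227) = 1.
1 divides 709, so solutions exist.
Back-substitute for Bézout coefficients:
  1 = 7 - 3*2
  ... = 227*(803) + 1860*(-98)
So 227*(803) ≡ 1 (mod 1860); multiply by 709: a ≡ 569327 (mod 1860).
Smallest nonnegative: a = 569327 mod 1860 = 167.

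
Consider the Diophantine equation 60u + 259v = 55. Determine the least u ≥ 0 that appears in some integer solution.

gcd(259, 60):
  259 = 4×60 + 19
  60 = 3×19 + 3
  19 = 6×3 + 1
  3 = 3×1
so gcd(259, 60) = 1.
1 divides 55, so solutions exist.
Back-substitute for Bézout coefficients:
  1 = 19 - 6×3
  ... = 60×(-82) + 259×(19)
Scale by 55/1 = 55: (u₀, v₀) = (-4510, 1045).
General solution: u = -4510 + 259t, v = 1045 - 60t for integer t.
u ≥ 0: smallest is -4510 mod 259 = 152 (at t = 18), with v = -35.

152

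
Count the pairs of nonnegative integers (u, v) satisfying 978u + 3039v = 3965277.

4

gcd(3039, 978) = 3.
By Bézout, 978*(463) + 3039*(-149) = 3.
One solution: (857, 1029).
General: u = 857 + 1013t, v = 1029 - 326t.
u ≥ 0 ⇒ t ≥ 0; v ≥ 0 ⇒ t ≤ 3. So t ∈ [0, 3]: 4 solutions.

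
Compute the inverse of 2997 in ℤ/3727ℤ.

2517

gcd(3727, 2997):
  3727 = 1×2997 + 730
  2997 = 4×730 + 77
  730 = 9×77 + 37
  77 = 2×37 + 3
  37 = 12×3 + 1
  3 = 3×1
so gcd(3727, 2997) = 1.
Back-substitute for Bézout coefficients:
  1 = 37 - 12×3
  ... = 2997×(-1210) + 3727×(973)
So 2997×-1210 ≡ 1 (mod 3727), and -1210 mod 3727 = 2517.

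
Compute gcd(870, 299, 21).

1

gcd(870, 299) = 1  (870 = 2·299 + 272, 299 = 1·272 + 27, 272 = 10·27 + 2, 27 = 13·2 + 1, 2 = 2·1).
gcd(1, 21) = 1.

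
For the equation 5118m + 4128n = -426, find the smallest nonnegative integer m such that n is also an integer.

133

gcd(5118, 4128):
  5118 = 1·4128 + 990
  4128 = 4·990 + 168
  990 = 5·168 + 150
  168 = 1·150 + 18
  150 = 8·18 + 6
  18 = 3·6
so gcd(5118, 4128) = 6.
6 divides -426, so solutions exist.
Back-substitute for Bézout coefficients:
  6 = 150 - 8·18
  ... = 5118·(221) + 4128·(-274)
Scale by -426/6 = -71: (m₀, n₀) = (-15691, 19454).
General solution: m = -15691 + 688t, n = 19454 - 853t for integer t.
m ≥ 0: smallest is -15691 mod 688 = 133 (at t = 23), with n = -165.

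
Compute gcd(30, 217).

1

gcd(217, 30) = 1  (217 = 7·30 + 7, 30 = 4·7 + 2, 7 = 3·2 + 1, 2 = 2·1).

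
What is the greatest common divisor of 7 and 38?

gcd(38, 7):
  38 = 5*7 + 3
  7 = 2*3 + 1
  3 = 3*1
so gcd(38, 7) = 1.

1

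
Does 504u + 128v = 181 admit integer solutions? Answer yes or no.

gcd(504, 128) = 8.
8 does not divide 181 (remainder 5), so no integer solutions.

no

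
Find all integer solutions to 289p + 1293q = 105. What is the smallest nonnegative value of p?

63

gcd(1293, 289) = 1.
1 divides 105, so solutions exist.
By Bézout, 289*(604) + 1293*(-135) = 1.
Scale by 105/1 = 105: (p₀, q₀) = (63420, -14175).
General solution: p = 63420 + 1293t, q = -14175 - 289t for integer t.
p ≥ 0: smallest is 63420 mod 1293 = 63 (at t = -49), with q = -14.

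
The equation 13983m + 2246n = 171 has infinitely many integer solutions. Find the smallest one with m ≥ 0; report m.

1635

gcd(13983, 2246):
  13983 = 6·2246 + 507
  2246 = 4·507 + 218
  507 = 2·218 + 71
  218 = 3·71 + 5
  71 = 14·5 + 1
  5 = 5·1
so gcd(13983, 2246) = 1.
1 divides 171, so solutions exist.
Back-substitute for Bézout coefficients:
  1 = 71 - 14·5
  ... = 13983·(443) + 2246·(-2758)
Scale by 171/1 = 171: (m₀, n₀) = (75753, -471618).
General solution: m = 75753 + 2246t, n = -471618 - 13983t for integer t.
m ≥ 0: smallest is 75753 mod 2246 = 1635 (at t = -33), with n = -10179.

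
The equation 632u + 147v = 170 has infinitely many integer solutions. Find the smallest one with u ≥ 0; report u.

64

gcd(632, 147):
  632 = 4·147 + 44
  147 = 3·44 + 15
  44 = 2·15 + 14
  15 = 1·14 + 1
  14 = 14·1
so gcd(632, 147) = 1.
1 divides 170, so solutions exist.
Back-substitute for Bézout coefficients:
  1 = 15 - 1·14
  ... = 632·(-10) + 147·(43)
Scale by 170/1 = 170: (u₀, v₀) = (-1700, 7310).
General solution: u = -1700 + 147t, v = 7310 - 632t for integer t.
u ≥ 0: smallest is -1700 mod 147 = 64 (at t = 12), with v = -274.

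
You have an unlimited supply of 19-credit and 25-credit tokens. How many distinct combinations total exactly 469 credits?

1

Need nonnegative integers with 19j + 25k = 469.
gcd(19, 25) = 1, and 19·(4) + 25·(-3) = 1.
So (j₀, k₀) = (1876, -1407); general j = 1876 + 25t, k = -1407 - 19t.
j ≥ 0 ⇒ t ≥ -75; k ≥ 0 ⇒ t ≤ -75. That's 1 value of t.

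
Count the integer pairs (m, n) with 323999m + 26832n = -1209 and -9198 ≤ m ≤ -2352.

gcd(323999, 26832) = 13  (323999 = 12*26832 + 2015, 26832 = 13*2015 + 637, 2015 = 3*637 + 104, 637 = 6*104 + 13, 104 = 8*13).
Back-substituting, 323999*(-253) + 26832*(3055) = 13.
Scale by -93: particular solution (23529, -284115); reduce m mod 2064: (825, -9962).
General solution: m = 825 + 2064t, n = -9962 - 24923t for integer t.
-9198 ≤ 825 + 2064t ≤ -2352 gives t ∈ [-4, -2], which is 3 values.

3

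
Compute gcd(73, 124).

1

gcd(124, 73):
  124 = 1·73 + 51
  73 = 1·51 + 22
  51 = 2·22 + 7
  22 = 3·7 + 1
  7 = 7·1
so gcd(124, 73) = 1.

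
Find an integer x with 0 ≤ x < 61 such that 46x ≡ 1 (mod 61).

gcd(61, 46) = 1  (61 = 1×46 + 15, 46 = 3×15 + 1, 15 = 15×1).
Back-substituting, 46×(4) + 61×(-3) = 1.
So 46×4 ≡ 1 (mod 61), and 4 mod 61 = 4.

4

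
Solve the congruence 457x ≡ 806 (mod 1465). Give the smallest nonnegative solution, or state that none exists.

gcd(1465, 457):
  1465 = 3*457 + 94
  457 = 4*94 + 81
  94 = 1*81 + 13
  81 = 6*13 + 3
  13 = 4*3 + 1
  3 = 3*1
so gcd(1465, 457) = 1.
1 divides 806, so solutions exist.
Back-substitute for Bézout coefficients:
  1 = 13 - 4*3
  ... = 457*(-452) + 1465*(141)
So 457*(-452) ≡ 1 (mod 1465); multiply by 806: x ≡ -364312 (mod 1465).
Smallest nonnegative: x = -364312 mod 1465 = 473.

473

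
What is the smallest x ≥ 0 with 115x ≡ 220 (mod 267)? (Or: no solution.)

118

gcd(267, 115) = 1.
1 divides 220, so solutions exist.
By Bézout, 115*(-65) + 267*(28) = 1.
So 115*(-65) ≡ 1 (mod 267); multiply by 220: x ≡ -14300 (mod 267).
Smallest nonnegative: x = -14300 mod 267 = 118.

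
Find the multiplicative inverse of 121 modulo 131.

gcd(131, 121) = 1.
By Bézout, 121·(13) + 131·(-12) = 1.
So 121·13 ≡ 1 (mod 131), and 13 mod 131 = 13.

13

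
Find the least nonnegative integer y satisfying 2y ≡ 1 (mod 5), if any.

3

gcd(5, 2):
  5 = 2*2 + 1
  2 = 2*1
so gcd(5, 2) = 1.
1 divides 1, so solutions exist.
Back-substitute for Bézout coefficients:
  1 = 5 - 2*2
  ... = 2*(-2) + 5*(1)
So 2*(-2) ≡ 1 (mod 5); multiply by 1: y ≡ -2 (mod 5).
Smallest nonnegative: y = -2 mod 5 = 3.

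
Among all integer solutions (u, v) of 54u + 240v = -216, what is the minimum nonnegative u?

gcd(240, 54):
  240 = 4×54 + 24
  54 = 2×24 + 6
  24 = 4×6
so gcd(240, 54) = 6.
6 divides -216, so solutions exist.
Back-substitute for Bézout coefficients:
  6 = 54 - 2×24
  ... = 54×(9) + 240×(-2)
Scale by -216/6 = -36: (u₀, v₀) = (-324, 72).
General solution: u = -324 + 40t, v = 72 - 9t for integer t.
u ≥ 0: smallest is -324 mod 40 = 36 (at t = 9), with v = -9.

36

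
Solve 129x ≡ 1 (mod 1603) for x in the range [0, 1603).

gcd(1603, 129):
  1603 = 12×129 + 55
  129 = 2×55 + 19
  55 = 2×19 + 17
  19 = 1×17 + 2
  17 = 8×2 + 1
  2 = 2×1
so gcd(1603, 129) = 1.
Back-substitute for Bézout coefficients:
  1 = 17 - 8×2
  ... = 129×(-758) + 1603×(61)
So 129×-758 ≡ 1 (mod 1603), and -758 mod 1603 = 845.

845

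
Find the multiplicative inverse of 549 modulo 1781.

gcd(1781, 549) = 1  (1781 = 3·549 + 134, 549 = 4·134 + 13, 134 = 10·13 + 4, 13 = 3·4 + 1, 4 = 4·1).
Back-substituting, 549·(412) + 1781·(-127) = 1.
So 549·412 ≡ 1 (mod 1781), and 412 mod 1781 = 412.

412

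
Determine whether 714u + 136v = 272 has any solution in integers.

yes

gcd(714, 136):
  714 = 5×136 + 34
  136 = 4×34
so gcd(714, 136) = 34.
34 divides 272, so integer solutions exist.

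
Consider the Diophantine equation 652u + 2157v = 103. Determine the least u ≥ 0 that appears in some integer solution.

2134

gcd(2157, 652) = 1.
1 divides 103, so solutions exist.
By Bézout, 652*(-440) + 2157*(133) = 1.
Scale by 103/1 = 103: (u₀, v₀) = (-45320, 13699).
General solution: u = -45320 + 2157t, v = 13699 - 652t for integer t.
u ≥ 0: smallest is -45320 mod 2157 = 2134 (at t = 22), with v = -645.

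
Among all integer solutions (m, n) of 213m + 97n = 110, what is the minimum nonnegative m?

16

gcd(213, 97) = 1  (213 = 2·97 + 19, 97 = 5·19 + 2, 19 = 9·2 + 1, 2 = 2·1).
1 divides 110, so solutions exist.
Back-substituting, 213·(46) + 97·(-101) = 1.
Scale by 110/1 = 110: (m₀, n₀) = (5060, -11110).
General solution: m = 5060 + 97t, n = -11110 - 213t for integer t.
m ≥ 0: smallest is 5060 mod 97 = 16 (at t = -52), with n = -34.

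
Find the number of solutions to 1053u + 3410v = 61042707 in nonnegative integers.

gcd(3410, 1053):
  3410 = 3*1053 + 251
  1053 = 4*251 + 49
  251 = 5*49 + 6
  49 = 8*6 + 1
  6 = 6*1
so gcd(3410, 1053) = 1.
Back-substitute for Bézout coefficients:
  1 = 49 - 8*6
  ... = 1053*(557) + 3410*(-172)
Scale by 61042707: one solution is (34000787799, -10499345604). Reduce u mod 3410: (1749, 17361).
General: u = 1749 + 3410t, v = 17361 - 1053t.
u ≥ 0 ⇒ t ≥ 0; v ≥ 0 ⇒ t ≤ 16. So t ∈ [0, 16]: 17 solutions.

17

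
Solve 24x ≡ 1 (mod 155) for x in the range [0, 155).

gcd(155, 24):
  155 = 6*24 + 11
  24 = 2*11 + 2
  11 = 5*2 + 1
  2 = 2*1
so gcd(155, 24) = 1.
Back-substitute for Bézout coefficients:
  1 = 11 - 5*2
  ... = 24*(-71) + 155*(11)
So 24*-71 ≡ 1 (mod 155), and -71 mod 155 = 84.

84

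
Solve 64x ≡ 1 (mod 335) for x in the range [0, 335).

gcd(335, 64) = 1.
By Bézout, 64*(89) + 335*(-17) = 1.
So 64*89 ≡ 1 (mod 335), and 89 mod 335 = 89.

89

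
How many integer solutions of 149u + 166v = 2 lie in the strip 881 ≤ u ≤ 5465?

28

gcd(166, 149) = 1.
By Bézout, 149*(39) + 166*(-35) = 1.
Particular solution: (78, -70).
General solution: u = 78 + 166t, v = -70 - 149t for integer t.
881 ≤ 78 + 166t ≤ 5465 gives t ∈ [5, 32], which is 28 values.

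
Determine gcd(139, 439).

1

gcd(439, 139) = 1  (439 = 3·139 + 22, 139 = 6·22 + 7, 22 = 3·7 + 1, 7 = 7·1).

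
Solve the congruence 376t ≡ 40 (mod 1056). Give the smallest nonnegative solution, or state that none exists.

gcd(1056, 376):
  1056 = 2*376 + 304
  376 = 1*304 + 72
  304 = 4*72 + 16
  72 = 4*16 + 8
  16 = 2*8
so gcd(1056, 376) = 8.
8 divides 40, so solutions exist.
Back-substitute for Bézout coefficients:
  8 = 72 - 4*16
  ... = 376*(59) + 1056*(-21)
So 376*(59) ≡ 8 (mod 1056); multiply by 5: t ≡ 295 (mod 132).
Smallest nonnegative: t = 295 mod 132 = 31.

31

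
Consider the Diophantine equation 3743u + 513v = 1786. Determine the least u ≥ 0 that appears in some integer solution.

gcd(3743, 513) = 19.
19 divides 1786, so solutions exist.
By Bézout, 3743*(-10) + 513*(73) = 19.
Scale by 1786/19 = 94: (u₀, v₀) = (-940, 6862).
General solution: u = -940 + 27t, v = 6862 - 197t for integer t.
u ≥ 0: smallest is -940 mod 27 = 5 (at t = 35), with v = -33.

5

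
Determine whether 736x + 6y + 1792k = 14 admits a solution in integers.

gcd(736, 6) = 2.
gcd(2, 1792) = 2.
2 divides 14, so integer solutions exist.

yes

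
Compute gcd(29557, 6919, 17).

gcd(29557, 6919) = 11  (29557 = 4·6919 + 1881, 6919 = 3·1881 + 1276, 1881 = 1·1276 + 605, 1276 = 2·605 + 66, 605 = 9·66 + 11, 66 = 6·11).
gcd(11, 17) = 1.

1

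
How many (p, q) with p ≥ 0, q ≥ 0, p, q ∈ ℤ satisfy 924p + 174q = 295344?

gcd(924, 174):
  924 = 5·174 + 54
  174 = 3·54 + 12
  54 = 4·12 + 6
  12 = 2·6
so gcd(924, 174) = 6.
Back-substitute for Bézout coefficients:
  6 = 54 - 4·12
  ... = 924·(13) + 174·(-69)
Scale by 49224: one solution is (639912, -3396456). Reduce p mod 29: (27, 1554).
General: p = 27 + 29t, q = 1554 - 154t.
p ≥ 0 ⇒ t ≥ 0; q ≥ 0 ⇒ t ≤ 10. So t ∈ [0, 10]: 11 solutions.

11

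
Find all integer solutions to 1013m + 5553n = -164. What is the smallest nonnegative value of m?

5054

gcd(5553, 1013):
  5553 = 5×1013 + 488
  1013 = 2×488 + 37
  488 = 13×37 + 7
  37 = 5×7 + 2
  7 = 3×2 + 1
  2 = 2×1
so gcd(5553, 1013) = 1.
1 divides -164, so solutions exist.
Back-substitute for Bézout coefficients:
  1 = 7 - 3×2
  ... = 1013×(-2401) + 5553×(438)
Scale by -164/1 = -164: (m₀, n₀) = (393764, -71832).
General solution: m = 393764 + 5553t, n = -71832 - 1013t for integer t.
m ≥ 0: smallest is 393764 mod 5553 = 5054 (at t = -70), with n = -922.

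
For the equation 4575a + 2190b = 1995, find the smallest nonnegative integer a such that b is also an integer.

145

gcd(4575, 2190):
  4575 = 2×2190 + 195
  2190 = 11×195 + 45
  195 = 4×45 + 15
  45 = 3×15
so gcd(4575, 2190) = 15.
15 divides 1995, so solutions exist.
Back-substitute for Bézout coefficients:
  15 = 195 - 4×45
  ... = 4575×(45) + 2190×(-94)
Scale by 1995/15 = 133: (a₀, b₀) = (5985, -12502).
General solution: a = 5985 + 146t, b = -12502 - 305t for integer t.
a ≥ 0: smallest is 5985 mod 146 = 145 (at t = -40), with b = -302.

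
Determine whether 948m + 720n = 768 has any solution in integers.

yes

gcd(948, 720) = 12  (948 = 1·720 + 228, 720 = 3·228 + 36, 228 = 6·36 + 12, 36 = 3·12).
12 divides 768, so integer solutions exist.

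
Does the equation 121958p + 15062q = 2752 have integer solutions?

gcd(121958, 15062) = 34.
34 does not divide 2752 (remainder 32), so no integer solutions.

no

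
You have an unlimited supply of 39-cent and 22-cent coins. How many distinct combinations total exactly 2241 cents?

Need nonnegative integers with 39j + 22k = 2241.
gcd(39, 22) = 1, and 39·(-9) + 22·(16) = 1.
So (j₀, k₀) = (-20169, 35856); general j = -20169 + 22t, k = 35856 - 39t.
j ≥ 0 ⇒ t ≥ 917; k ≥ 0 ⇒ t ≤ 919. That's 3 values of t.

3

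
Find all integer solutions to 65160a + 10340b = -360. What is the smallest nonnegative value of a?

gcd(65160, 10340) = 20.
20 divides -360, so solutions exist.
By Bézout, 65160*(116) + 10340*(-731) = 20.
Scale by -360/20 = -18: (a₀, b₀) = (-2088, 13158).
General solution: a = -2088 + 517t, b = 13158 - 3258t for integer t.
a ≥ 0: smallest is -2088 mod 517 = 497 (at t = 5), with b = -3132.

497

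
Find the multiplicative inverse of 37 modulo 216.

181

gcd(216, 37):
  216 = 5*37 + 31
  37 = 1*31 + 6
  31 = 5*6 + 1
  6 = 6*1
so gcd(216, 37) = 1.
Back-substitute for Bézout coefficients:
  1 = 31 - 5*6
  ... = 37*(-35) + 216*(6)
So 37*-35 ≡ 1 (mod 216), and -35 mod 216 = 181.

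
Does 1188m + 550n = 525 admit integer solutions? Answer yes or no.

no

gcd(1188, 550):
  1188 = 2*550 + 88
  550 = 6*88 + 22
  88 = 4*22
so gcd(1188, 550) = 22.
22 does not divide 525 (remainder 19), so no integer solutions.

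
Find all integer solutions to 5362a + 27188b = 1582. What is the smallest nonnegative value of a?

gcd(27188, 5362) = 14.
14 divides 1582, so solutions exist.
By Bézout, 5362·(791) + 27188·(-156) = 14.
Scale by 1582/14 = 113: (a₀, b₀) = (89383, -17628).
General solution: a = 89383 + 1942t, b = -17628 - 383t for integer t.
a ≥ 0: smallest is 89383 mod 1942 = 51 (at t = -46), with b = -10.

51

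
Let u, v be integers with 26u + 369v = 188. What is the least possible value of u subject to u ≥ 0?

gcd(369, 26) = 1.
1 divides 188, so solutions exist.
By Bézout, 26·(71) + 369·(-5) = 1.
Scale by 188/1 = 188: (u₀, v₀) = (13348, -940).
General solution: u = 13348 + 369t, v = -940 - 26t for integer t.
u ≥ 0: smallest is 13348 mod 369 = 64 (at t = -36), with v = -4.

64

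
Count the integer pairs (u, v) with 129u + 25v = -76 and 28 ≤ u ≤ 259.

10

gcd(129, 25) = 1.
By Bézout, 129×(-6) + 25×(31) = 1.
Particular solution: (6, -34).
General solution: u = 6 + 25t, v = -34 - 129t for integer t.
28 ≤ 6 + 25t ≤ 259 gives t ∈ [1, 10], which is 10 values.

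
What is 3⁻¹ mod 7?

gcd(7, 3) = 1  (7 = 2×3 + 1, 3 = 3×1).
Back-substituting, 3×(-2) + 7×(1) = 1.
So 3×-2 ≡ 1 (mod 7), and -2 mod 7 = 5.

5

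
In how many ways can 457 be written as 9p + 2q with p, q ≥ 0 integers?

gcd(9, 2) = 1  (9 = 4×2 + 1, 2 = 2×1).
Back-substituting, 9×(1) + 2×(-4) = 1.
Scale by 457: one solution is (457, -1828). Reduce p mod 2: (1, 224).
General: p = 1 + 2t, q = 224 - 9t.
p ≥ 0 ⇒ t ≥ 0; q ≥ 0 ⇒ t ≤ 24. So t ∈ [0, 24]: 25 solutions.

25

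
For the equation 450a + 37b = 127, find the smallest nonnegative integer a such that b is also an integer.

15

gcd(450, 37):
  450 = 12×37 + 6
  37 = 6×6 + 1
  6 = 6×1
so gcd(450, 37) = 1.
1 divides 127, so solutions exist.
Back-substitute for Bézout coefficients:
  1 = 37 - 6×6
  ... = 450×(-6) + 37×(73)
Scale by 127/1 = 127: (a₀, b₀) = (-762, 9271).
General solution: a = -762 + 37t, b = 9271 - 450t for integer t.
a ≥ 0: smallest is -762 mod 37 = 15 (at t = 21), with b = -179.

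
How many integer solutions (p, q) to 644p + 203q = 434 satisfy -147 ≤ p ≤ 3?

5

gcd(644, 203):
  644 = 3×203 + 35
  203 = 5×35 + 28
  35 = 1×28 + 7
  28 = 4×7
so gcd(644, 203) = 7.
Back-substitute for Bézout coefficients:
  7 = 35 - 1×28
  ... = 644×(6) + 203×(-19)
Scale by 62: particular solution (372, -1178); reduce p mod 29: (24, -74).
General solution: p = 24 + 29t, q = -74 - 92t for integer t.
-147 ≤ 24 + 29t ≤ 3 gives t ∈ [-5, -1], which is 5 values.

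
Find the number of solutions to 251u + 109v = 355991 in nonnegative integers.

gcd(251, 109) = 1.
By Bézout, 251*(-33) + 109*(76) = 1.
One solution: (99, 3038).
General: u = 99 + 109t, v = 3038 - 251t.
u ≥ 0 ⇒ t ≥ 0; v ≥ 0 ⇒ t ≤ 12. So t ∈ [0, 12]: 13 solutions.

13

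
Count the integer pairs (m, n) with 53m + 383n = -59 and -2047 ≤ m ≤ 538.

6

gcd(383, 53) = 1  (383 = 7*53 + 12, 53 = 4*12 + 5, 12 = 2*5 + 2, 5 = 2*2 + 1, 2 = 2*1).
Back-substituting, 53*(159) + 383*(-22) = 1.
Scale by -59: particular solution (-9381, 1298); reduce m mod 383: (194, -27).
General solution: m = 194 + 383t, n = -27 - 53t for integer t.
-2047 ≤ 194 + 383t ≤ 538 gives t ∈ [-5, 0], which is 6 values.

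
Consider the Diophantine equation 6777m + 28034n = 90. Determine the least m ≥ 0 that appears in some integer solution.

484

gcd(28034, 6777):
  28034 = 4*6777 + 926
  6777 = 7*926 + 295
  926 = 3*295 + 41
  295 = 7*41 + 8
  41 = 5*8 + 1
  8 = 8*1
so gcd(28034, 6777) = 1.
1 divides 90, so solutions exist.
Back-substitute for Bézout coefficients:
  1 = 41 - 5*8
  ... = 6777*(-3421) + 28034*(827)
Scale by 90/1 = 90: (m₀, n₀) = (-307890, 74430).
General solution: m = -307890 + 28034t, n = 74430 - 6777t for integer t.
m ≥ 0: smallest is -307890 mod 28034 = 484 (at t = 11), with n = -117.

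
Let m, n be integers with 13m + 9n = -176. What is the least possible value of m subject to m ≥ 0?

1

gcd(13, 9) = 1.
1 divides -176, so solutions exist.
By Bézout, 13*(-2) + 9*(3) = 1.
Scale by -176/1 = -176: (m₀, n₀) = (352, -528).
General solution: m = 352 + 9t, n = -528 - 13t for integer t.
m ≥ 0: smallest is 352 mod 9 = 1 (at t = -39), with n = -21.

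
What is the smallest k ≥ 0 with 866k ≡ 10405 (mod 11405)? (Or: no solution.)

gcd(11405, 866) = 1.
1 divides 10405, so solutions exist.
By Bézout, 866*(-3569) + 11405*(271) = 1.
So 866*(-3569) ≡ 1 (mod 11405); multiply by 10405: k ≡ -37135445 (mod 11405).
Smallest nonnegative: k = -37135445 mod 11405 = 10640.

10640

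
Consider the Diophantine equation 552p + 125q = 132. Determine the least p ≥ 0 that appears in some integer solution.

gcd(552, 125) = 1  (552 = 4×125 + 52, 125 = 2×52 + 21, 52 = 2×21 + 10, 21 = 2×10 + 1, 10 = 10×1).
1 divides 132, so solutions exist.
Back-substituting, 552×(-12) + 125×(53) = 1.
Scale by 132/1 = 132: (p₀, q₀) = (-1584, 6996).
General solution: p = -1584 + 125t, q = 6996 - 552t for integer t.
p ≥ 0: smallest is -1584 mod 125 = 41 (at t = 13), with q = -180.

41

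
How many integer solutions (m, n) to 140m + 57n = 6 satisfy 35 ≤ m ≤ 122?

1

gcd(140, 57):
  140 = 2·57 + 26
  57 = 2·26 + 5
  26 = 5·5 + 1
  5 = 5·1
so gcd(140, 57) = 1.
Back-substitute for Bézout coefficients:
  1 = 26 - 5·5
  ... = 140·(11) + 57·(-27)
Scale by 6: particular solution (66, -162); reduce m mod 57: (9, -22).
General solution: m = 9 + 57t, n = -22 - 140t for integer t.
35 ≤ 9 + 57t ≤ 122 gives t ∈ [1, 1], which is 1 value.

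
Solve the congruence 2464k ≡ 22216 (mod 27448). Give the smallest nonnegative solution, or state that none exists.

gcd(27448, 2464):
  27448 = 11×2464 + 344
  2464 = 7×344 + 56
  344 = 6×56 + 8
  56 = 7×8
so gcd(27448, 2464) = 8.
8 divides 22216, so solutions exist.
Back-substitute for Bézout coefficients:
  8 = 344 - 6×56
  ... = 2464×(-479) + 27448×(43)
So 2464×(-479) ≡ 8 (mod 27448); multiply by 2777: k ≡ -1330183 (mod 3431).
Smallest nonnegative: k = -1330183 mod 3431 = 1045.

1045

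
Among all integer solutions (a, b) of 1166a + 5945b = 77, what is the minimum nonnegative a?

617

gcd(5945, 1166):
  5945 = 5×1166 + 115
  1166 = 10×115 + 16
  115 = 7×16 + 3
  16 = 5×3 + 1
  3 = 3×1
so gcd(5945, 1166) = 1.
1 divides 77, so solutions exist.
Back-substitute for Bézout coefficients:
  1 = 16 - 5×3
  ... = 1166×(1861) + 5945×(-365)
Scale by 77/1 = 77: (a₀, b₀) = (143297, -28105).
General solution: a = 143297 + 5945t, b = -28105 - 1166t for integer t.
a ≥ 0: smallest is 143297 mod 5945 = 617 (at t = -24), with b = -121.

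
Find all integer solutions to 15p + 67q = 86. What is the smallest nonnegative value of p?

37

gcd(67, 15) = 1  (67 = 4×15 + 7, 15 = 2×7 + 1, 7 = 7×1).
1 divides 86, so solutions exist.
Back-substituting, 15×(9) + 67×(-2) = 1.
Scale by 86/1 = 86: (p₀, q₀) = (774, -172).
General solution: p = 774 + 67t, q = -172 - 15t for integer t.
p ≥ 0: smallest is 774 mod 67 = 37 (at t = -11), with q = -7.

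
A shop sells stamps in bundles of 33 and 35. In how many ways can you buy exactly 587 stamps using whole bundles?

Need nonnegative integers with 33j + 35k = 587.
gcd(33, 35) = 1, and 33·(17) + 35·(-16) = 1.
So (j₀, k₀) = (9979, -9392); general j = 9979 + 35t, k = -9392 - 33t.
j ≥ 0 ⇒ t ≥ -285; k ≥ 0 ⇒ t ≤ -285. That's 1 value of t.

1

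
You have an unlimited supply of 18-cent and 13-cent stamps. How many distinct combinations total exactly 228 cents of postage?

1

Need nonnegative integers with 18j + 13k = 228.
gcd(18, 13) = 1, and 18·(-5) + 13·(7) = 1.
So (j₀, k₀) = (-1140, 1596); general j = -1140 + 13t, k = 1596 - 18t.
j ≥ 0 ⇒ t ≥ 88; k ≥ 0 ⇒ t ≤ 88. That's 1 value of t.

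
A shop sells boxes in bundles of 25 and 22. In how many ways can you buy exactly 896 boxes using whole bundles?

Need nonnegative integers with 25j + 22k = 896.
gcd(25, 22) = 1, and 25·(-7) + 22·(8) = 1.
So (j₀, k₀) = (-6272, 7168); general j = -6272 + 22t, k = 7168 - 25t.
j ≥ 0 ⇒ t ≥ 286; k ≥ 0 ⇒ t ≤ 286. That's 1 value of t.

1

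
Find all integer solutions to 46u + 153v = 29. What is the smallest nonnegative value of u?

137

gcd(153, 46) = 1.
1 divides 29, so solutions exist.
By Bézout, 46·(10) + 153·(-3) = 1.
Scale by 29/1 = 29: (u₀, v₀) = (290, -87).
General solution: u = 290 + 153t, v = -87 - 46t for integer t.
u ≥ 0: smallest is 290 mod 153 = 137 (at t = -1), with v = -41.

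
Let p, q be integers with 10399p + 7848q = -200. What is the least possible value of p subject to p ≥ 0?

3424

gcd(10399, 7848) = 1.
1 divides -200, so solutions exist.
By Bézout, 10399×(2455) + 7848×(-3253) = 1.
Scale by -200/1 = -200: (p₀, q₀) = (-491000, 650600).
General solution: p = -491000 + 7848t, q = 650600 - 10399t for integer t.
p ≥ 0: smallest is -491000 mod 7848 = 3424 (at t = 63), with q = -4537.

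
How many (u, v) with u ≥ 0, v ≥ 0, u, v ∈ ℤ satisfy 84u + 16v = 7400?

gcd(84, 16) = 4  (84 = 5×16 + 4, 16 = 4×4).
Back-substituting, 84×(1) + 16×(-5) = 4.
Scale by 1850: one solution is (1850, -9250). Reduce u mod 4: (2, 452).
General: u = 2 + 4t, v = 452 - 21t.
u ≥ 0 ⇒ t ≥ 0; v ≥ 0 ⇒ t ≤ 21. So t ∈ [0, 21]: 22 solutions.

22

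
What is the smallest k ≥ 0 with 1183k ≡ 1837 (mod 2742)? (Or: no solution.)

gcd(2742, 1183) = 1  (2742 = 2*1183 + 376, 1183 = 3*376 + 55, 376 = 6*55 + 46, 55 = 1*46 + 9, 46 = 5*9 + 1, 9 = 9*1).
1 divides 1837, so solutions exist.
Back-substituting, 1183*(-299) + 2742*(129) = 1.
So 1183*(-299) ≡ 1 (mod 2742); multiply by 1837: k ≡ -549263 (mod 2742).
Smallest nonnegative: k = -549263 mod 2742 = 1879.

1879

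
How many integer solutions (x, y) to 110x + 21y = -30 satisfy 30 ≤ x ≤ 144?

gcd(110, 21):
  110 = 5*21 + 5
  21 = 4*5 + 1
  5 = 5*1
so gcd(110, 21) = 1.
Back-substitute for Bézout coefficients:
  1 = 21 - 4*5
  ... = 110*(-4) + 21*(21)
Scale by -30: particular solution (120, -630); reduce x mod 21: (15, -80).
General solution: x = 15 + 21t, y = -80 - 110t for integer t.
30 ≤ 15 + 21t ≤ 144 gives t ∈ [1, 6], which is 6 values.

6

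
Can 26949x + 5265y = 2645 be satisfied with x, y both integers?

no

gcd(26949, 5265) = 39  (26949 = 5·5265 + 624, 5265 = 8·624 + 273, 624 = 2·273 + 78, 273 = 3·78 + 39, 78 = 2·39).
39 does not divide 2645 (remainder 32), so no integer solutions.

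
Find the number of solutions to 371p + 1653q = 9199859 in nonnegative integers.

gcd(1653, 371) = 1  (1653 = 4·371 + 169, 371 = 2·169 + 33, 169 = 5·33 + 4, 33 = 8·4 + 1, 4 = 4·1).
Back-substituting, 371·(401) + 1653·(-90) = 1.
Scale by 9199859: one solution is (3689143459, -827987310). Reduce p mod 1653: (1201, 5296).
General: p = 1201 + 1653t, q = 5296 - 371t.
p ≥ 0 ⇒ t ≥ 0; q ≥ 0 ⇒ t ≤ 14. So t ∈ [0, 14]: 15 solutions.

15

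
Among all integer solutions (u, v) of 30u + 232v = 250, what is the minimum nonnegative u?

47

gcd(232, 30) = 2.
2 divides 250, so solutions exist.
By Bézout, 30×(31) + 232×(-4) = 2.
Scale by 250/2 = 125: (u₀, v₀) = (3875, -500).
General solution: u = 3875 + 116t, v = -500 - 15t for integer t.
u ≥ 0: smallest is 3875 mod 116 = 47 (at t = -33), with v = -5.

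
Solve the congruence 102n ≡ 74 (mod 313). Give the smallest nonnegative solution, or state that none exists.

gcd(313, 102) = 1.
1 divides 74, so solutions exist.
By Bézout, 102·(89) + 313·(-29) = 1.
So 102·(89) ≡ 1 (mod 313); multiply by 74: n ≡ 6586 (mod 313).
Smallest nonnegative: n = 6586 mod 313 = 13.

13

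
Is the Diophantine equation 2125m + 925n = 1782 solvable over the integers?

no

gcd(2125, 925) = 25  (2125 = 2×925 + 275, 925 = 3×275 + 100, 275 = 2×100 + 75, 100 = 1×75 + 25, 75 = 3×25).
25 does not divide 1782 (remainder 7), so no integer solutions.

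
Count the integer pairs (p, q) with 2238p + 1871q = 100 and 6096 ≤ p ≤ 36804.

gcd(2238, 1871):
  2238 = 1*1871 + 367
  1871 = 5*367 + 36
  367 = 10*36 + 7
  36 = 5*7 + 1
  7 = 7*1
so gcd(2238, 1871) = 1.
Back-substitute for Bézout coefficients:
  1 = 36 - 5*7
  ... = 2238*(-260) + 1871*(311)
Scale by 100: particular solution (-26000, 31100); reduce p mod 1871: (194, -232).
General solution: p = 194 + 1871t, q = -232 - 2238t for integer t.
6096 ≤ 194 + 1871t ≤ 36804 gives t ∈ [4, 19], which is 16 values.

16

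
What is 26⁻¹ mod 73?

gcd(73, 26) = 1.
By Bézout, 26×(-14) + 73×(5) = 1.
So 26×-14 ≡ 1 (mod 73), and -14 mod 73 = 59.

59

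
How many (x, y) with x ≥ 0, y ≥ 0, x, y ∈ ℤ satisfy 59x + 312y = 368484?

20

gcd(312, 59) = 1  (312 = 5*59 + 17, 59 = 3*17 + 8, 17 = 2*8 + 1, 8 = 8*1).
Back-substituting, 59*(-37) + 312*(7) = 1.
Scale by 368484: one solution is (-13633908, 2579388). Reduce x mod 312: (180, 1147).
General: x = 180 + 312t, y = 1147 - 59t.
x ≥ 0 ⇒ t ≥ 0; y ≥ 0 ⇒ t ≤ 19. So t ∈ [0, 19]: 20 solutions.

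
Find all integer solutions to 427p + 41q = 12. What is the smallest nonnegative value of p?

20

gcd(427, 41):
  427 = 10×41 + 17
  41 = 2×17 + 7
  17 = 2×7 + 3
  7 = 2×3 + 1
  3 = 3×1
so gcd(427, 41) = 1.
1 divides 12, so solutions exist.
Back-substitute for Bézout coefficients:
  1 = 7 - 2×3
  ... = 427×(-12) + 41×(125)
Scale by 12/1 = 12: (p₀, q₀) = (-144, 1500).
General solution: p = -144 + 41t, q = 1500 - 427t for integer t.
p ≥ 0: smallest is -144 mod 41 = 20 (at t = 4), with q = -208.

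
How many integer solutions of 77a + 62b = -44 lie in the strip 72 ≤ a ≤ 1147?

gcd(77, 62) = 1.
By Bézout, 77×(29) + 62×(-36) = 1.
Particular solution: (26, -33).
General solution: a = 26 + 62t, b = -33 - 77t for integer t.
72 ≤ 26 + 62t ≤ 1147 gives t ∈ [1, 18], which is 18 values.

18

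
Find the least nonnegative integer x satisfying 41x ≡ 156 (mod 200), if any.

gcd(200, 41) = 1.
1 divides 156, so solutions exist.
By Bézout, 41·(-39) + 200·(8) = 1.
So 41·(-39) ≡ 1 (mod 200); multiply by 156: x ≡ -6084 (mod 200).
Smallest nonnegative: x = -6084 mod 200 = 116.

116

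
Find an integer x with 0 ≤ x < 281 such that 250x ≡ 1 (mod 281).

gcd(281, 250) = 1  (281 = 1×250 + 31, 250 = 8×31 + 2, 31 = 15×2 + 1, 2 = 2×1).
Back-substituting, 250×(-136) + 281×(121) = 1.
So 250×-136 ≡ 1 (mod 281), and -136 mod 281 = 145.

145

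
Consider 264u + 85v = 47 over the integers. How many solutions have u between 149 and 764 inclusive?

gcd(264, 85) = 1  (264 = 3*85 + 9, 85 = 9*9 + 4, 9 = 2*4 + 1, 4 = 4*1).
Back-substituting, 264*(19) + 85*(-59) = 1.
Scale by 47: particular solution (893, -2773); reduce u mod 85: (43, -133).
General solution: u = 43 + 85t, v = -133 - 264t for integer t.
149 ≤ 43 + 85t ≤ 764 gives t ∈ [2, 8], which is 7 values.

7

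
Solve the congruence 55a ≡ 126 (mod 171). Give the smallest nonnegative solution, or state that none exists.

108

gcd(171, 55) = 1.
1 divides 126, so solutions exist.
By Bézout, 55×(28) + 171×(-9) = 1.
So 55×(28) ≡ 1 (mod 171); multiply by 126: a ≡ 3528 (mod 171).
Smallest nonnegative: a = 3528 mod 171 = 108.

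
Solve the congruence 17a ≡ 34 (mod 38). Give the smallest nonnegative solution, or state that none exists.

gcd(38, 17) = 1.
1 divides 34, so solutions exist.
By Bézout, 17·(9) + 38·(-4) = 1.
So 17·(9) ≡ 1 (mod 38); multiply by 34: a ≡ 306 (mod 38).
Smallest nonnegative: a = 306 mod 38 = 2.

2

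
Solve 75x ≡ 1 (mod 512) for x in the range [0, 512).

355

gcd(512, 75) = 1  (512 = 6*75 + 62, 75 = 1*62 + 13, 62 = 4*13 + 10, 13 = 1*10 + 3, 10 = 3*3 + 1, 3 = 3*1).
Back-substituting, 75*(-157) + 512*(23) = 1.
So 75*-157 ≡ 1 (mod 512), and -157 mod 512 = 355.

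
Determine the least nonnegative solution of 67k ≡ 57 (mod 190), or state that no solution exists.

171

gcd(190, 67) = 1  (190 = 2*67 + 56, 67 = 1*56 + 11, 56 = 5*11 + 1, 11 = 11*1).
1 divides 57, so solutions exist.
Back-substituting, 67*(-17) + 190*(6) = 1.
So 67*(-17) ≡ 1 (mod 190); multiply by 57: k ≡ -969 (mod 190).
Smallest nonnegative: k = -969 mod 190 = 171.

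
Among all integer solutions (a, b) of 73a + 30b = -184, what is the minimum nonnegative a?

gcd(73, 30):
  73 = 2*30 + 13
  30 = 2*13 + 4
  13 = 3*4 + 1
  4 = 4*1
so gcd(73, 30) = 1.
1 divides -184, so solutions exist.
Back-substitute for Bézout coefficients:
  1 = 13 - 3*4
  ... = 73*(7) + 30*(-17)
Scale by -184/1 = -184: (a₀, b₀) = (-1288, 3128).
General solution: a = -1288 + 30t, b = 3128 - 73t for integer t.
a ≥ 0: smallest is -1288 mod 30 = 2 (at t = 43), with b = -11.

2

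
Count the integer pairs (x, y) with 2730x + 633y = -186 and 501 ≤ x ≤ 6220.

gcd(2730, 633) = 3  (2730 = 4*633 + 198, 633 = 3*198 + 39, 198 = 5*39 + 3, 39 = 13*3).
Back-substituting, 2730*(16) + 633*(-69) = 3.
Scale by -62: particular solution (-992, 4278); reduce x mod 211: (63, -272).
General solution: x = 63 + 211t, y = -272 - 910t for integer t.
501 ≤ 63 + 211t ≤ 6220 gives t ∈ [3, 29], which is 27 values.

27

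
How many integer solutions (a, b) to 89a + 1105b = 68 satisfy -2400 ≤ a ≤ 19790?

gcd(1105, 89) = 1  (1105 = 12*89 + 37, 89 = 2*37 + 15, 37 = 2*15 + 7, 15 = 2*7 + 1, 7 = 7*1).
Back-substituting, 89*(149) + 1105*(-12) = 1.
Scale by 68: particular solution (10132, -816); reduce a mod 1105: (187, -15).
General solution: a = 187 + 1105t, b = -15 - 89t for integer t.
-2400 ≤ 187 + 1105t ≤ 19790 gives t ∈ [-2, 17], which is 20 values.

20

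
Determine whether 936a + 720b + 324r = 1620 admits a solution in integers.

yes

gcd(936, 720) = 72.
gcd(72, 324) = 36.
36 divides 1620, so integer solutions exist.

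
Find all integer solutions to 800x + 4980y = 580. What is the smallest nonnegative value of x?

gcd(4980, 800) = 20.
20 divides 580, so solutions exist.
By Bézout, 800*(-56) + 4980*(9) = 20.
Scale by 580/20 = 29: (x₀, y₀) = (-1624, 261).
General solution: x = -1624 + 249t, y = 261 - 40t for integer t.
x ≥ 0: smallest is -1624 mod 249 = 119 (at t = 7), with y = -19.

119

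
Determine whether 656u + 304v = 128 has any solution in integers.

gcd(656, 304) = 16  (656 = 2×304 + 48, 304 = 6×48 + 16, 48 = 3×16).
16 divides 128, so integer solutions exist.

yes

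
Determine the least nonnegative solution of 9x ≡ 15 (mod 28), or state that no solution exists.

gcd(28, 9):
  28 = 3·9 + 1
  9 = 9·1
so gcd(28, 9) = 1.
1 divides 15, so solutions exist.
Back-substitute for Bézout coefficients:
  1 = 28 - 3·9
  ... = 9·(-3) + 28·(1)
So 9·(-3) ≡ 1 (mod 28); multiply by 15: x ≡ -45 (mod 28).
Smallest nonnegative: x = -45 mod 28 = 11.

11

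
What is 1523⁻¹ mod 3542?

2935

gcd(3542, 1523) = 1.
By Bézout, 1523*(-607) + 3542*(261) = 1.
So 1523*-607 ≡ 1 (mod 3542), and -607 mod 3542 = 2935.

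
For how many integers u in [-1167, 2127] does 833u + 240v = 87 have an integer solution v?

14

gcd(833, 240) = 1  (833 = 3·240 + 113, 240 = 2·113 + 14, 113 = 8·14 + 1, 14 = 14·1).
Back-substituting, 833·(17) + 240·(-59) = 1.
Scale by 87: particular solution (1479, -5133); reduce u mod 240: (39, -135).
General solution: u = 39 + 240t, v = -135 - 833t for integer t.
-1167 ≤ 39 + 240t ≤ 2127 gives t ∈ [-5, 8], which is 14 values.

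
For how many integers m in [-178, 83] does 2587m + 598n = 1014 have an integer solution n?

gcd(2587, 598) = 13.
By Bézout, 2587×(-3) + 598×(13) = 13.
Particular solution: (42, -180).
General solution: m = 42 + 46t, n = -180 - 199t for integer t.
-178 ≤ 42 + 46t ≤ 83 gives t ∈ [-4, 0], which is 5 values.

5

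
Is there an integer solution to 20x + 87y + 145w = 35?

yes

gcd(87, 20) = 1.
gcd(1, 145) = 1.
1 divides 35, so integer solutions exist.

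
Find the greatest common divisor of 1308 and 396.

gcd(1308, 396):
  1308 = 3×396 + 120
  396 = 3×120 + 36
  120 = 3×36 + 12
  36 = 3×12
so gcd(1308, 396) = 12.

12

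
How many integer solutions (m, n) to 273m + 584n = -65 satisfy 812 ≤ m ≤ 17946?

29

gcd(584, 273):
  584 = 2×273 + 38
  273 = 7×38 + 7
  38 = 5×7 + 3
  7 = 2×3 + 1
  3 = 3×1
so gcd(584, 273) = 1.
Back-substitute for Bézout coefficients:
  1 = 7 - 2×3
  ... = 273×(169) + 584×(-79)
Scale by -65: particular solution (-10985, 5135); reduce m mod 584: (111, -52).
General solution: m = 111 + 584t, n = -52 - 273t for integer t.
812 ≤ 111 + 584t ≤ 17946 gives t ∈ [2, 30], which is 29 values.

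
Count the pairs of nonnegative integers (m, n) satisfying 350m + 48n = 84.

0

gcd(350, 48) = 2.
By Bézout, 350×(7) + 48×(-51) = 2.
One solution: (6, -42).
General: m = 6 + 24t, n = -42 - 175t.
m ≥ 0 ⇒ t ≥ 0; n ≥ 0 ⇒ t ≤ -1. So t ∈ [0, -1]: 0 solutions.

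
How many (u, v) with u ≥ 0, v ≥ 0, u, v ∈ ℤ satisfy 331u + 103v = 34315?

1

gcd(331, 103) = 1  (331 = 3·103 + 22, 103 = 4·22 + 15, 22 = 1·15 + 7, 15 = 2·7 + 1, 7 = 7·1).
Back-substituting, 331·(-14) + 103·(45) = 1.
Scale by 34315: one solution is (-480410, 1544175). Reduce u mod 103: (85, 60).
General: u = 85 + 103t, v = 60 - 331t.
u ≥ 0 ⇒ t ≥ 0; v ≥ 0 ⇒ t ≤ 0. So t ∈ [0, 0]: 1 solution.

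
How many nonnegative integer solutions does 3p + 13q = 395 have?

10

gcd(13, 3) = 1.
By Bézout, 3×(-4) + 13×(1) = 1.
One solution: (6, 29).
General: p = 6 + 13t, q = 29 - 3t.
p ≥ 0 ⇒ t ≥ 0; q ≥ 0 ⇒ t ≤ 9. So t ∈ [0, 9]: 10 solutions.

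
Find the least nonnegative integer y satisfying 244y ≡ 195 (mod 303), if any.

gcd(303, 244) = 1  (303 = 1×244 + 59, 244 = 4×59 + 8, 59 = 7×8 + 3, 8 = 2×3 + 2, 3 = 1×2 + 1, 2 = 2×1).
1 divides 195, so solutions exist.
Back-substituting, 244×(-113) + 303×(91) = 1.
So 244×(-113) ≡ 1 (mod 303); multiply by 195: y ≡ -22035 (mod 303).
Smallest nonnegative: y = -22035 mod 303 = 84.

84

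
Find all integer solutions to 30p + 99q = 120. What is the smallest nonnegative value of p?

gcd(99, 30):
  99 = 3·30 + 9
  30 = 3·9 + 3
  9 = 3·3
so gcd(99, 30) = 3.
3 divides 120, so solutions exist.
Back-substitute for Bézout coefficients:
  3 = 30 - 3·9
  ... = 30·(10) + 99·(-3)
Scale by 120/3 = 40: (p₀, q₀) = (400, -120).
General solution: p = 400 + 33t, q = -120 - 10t for integer t.
p ≥ 0: smallest is 400 mod 33 = 4 (at t = -12), with q = 0.

4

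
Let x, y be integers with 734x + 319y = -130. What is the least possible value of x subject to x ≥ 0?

311

gcd(734, 319) = 1.
1 divides -130, so solutions exist.
By Bézout, 734·(-103) + 319·(237) = 1.
Scale by -130/1 = -130: (x₀, y₀) = (13390, -30810).
General solution: x = 13390 + 319t, y = -30810 - 734t for integer t.
x ≥ 0: smallest is 13390 mod 319 = 311 (at t = -41), with y = -716.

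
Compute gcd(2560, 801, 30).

gcd(2560, 801) = 1.
gcd(1, 30) = 1.

1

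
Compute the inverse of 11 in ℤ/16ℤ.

3

gcd(16, 11):
  16 = 1·11 + 5
  11 = 2·5 + 1
  5 = 5·1
so gcd(16, 11) = 1.
Back-substitute for Bézout coefficients:
  1 = 11 - 2·5
  ... = 11·(3) + 16·(-2)
So 11·3 ≡ 1 (mod 16), and 3 mod 16 = 3.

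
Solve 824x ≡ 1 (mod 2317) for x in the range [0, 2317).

gcd(2317, 824):
  2317 = 2·824 + 669
  824 = 1·669 + 155
  669 = 4·155 + 49
  155 = 3·49 + 8
  49 = 6·8 + 1
  8 = 8·1
so gcd(2317, 824) = 1.
Back-substitute for Bézout coefficients:
  1 = 49 - 6·8
  ... = 824·(-284) + 2317·(101)
So 824·-284 ≡ 1 (mod 2317), and -284 mod 2317 = 2033.

2033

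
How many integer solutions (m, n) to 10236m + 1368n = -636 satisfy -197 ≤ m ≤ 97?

3

gcd(10236, 1368) = 12.
By Bézout, 10236×(-29) + 1368×(217) = 12.
Particular solution: (55, -412).
General solution: m = 55 + 114t, n = -412 - 853t for integer t.
-197 ≤ 55 + 114t ≤ 97 gives t ∈ [-2, 0], which is 3 values.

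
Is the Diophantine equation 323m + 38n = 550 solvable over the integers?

gcd(323, 38):
  323 = 8*38 + 19
  38 = 2*19
so gcd(323, 38) = 19.
19 does not divide 550 (remainder 18), so no integer solutions.

no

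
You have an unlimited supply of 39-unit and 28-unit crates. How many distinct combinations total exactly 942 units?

1

Need nonnegative integers with 39j + 28k = 942.
gcd(39, 28) = 1, and 39·(-5) + 28·(7) = 1.
So (j₀, k₀) = (-4710, 6594); general j = -4710 + 28t, k = 6594 - 39t.
j ≥ 0 ⇒ t ≥ 169; k ≥ 0 ⇒ t ≤ 169. That's 1 value of t.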